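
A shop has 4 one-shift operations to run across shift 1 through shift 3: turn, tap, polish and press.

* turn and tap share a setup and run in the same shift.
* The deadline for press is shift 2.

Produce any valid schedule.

polish=shift 1, tap=shift 1, turn=shift 1, press=shift 1

Checking: turn = tap = shift 1; press=shift 1 in [shift 1,shift 2].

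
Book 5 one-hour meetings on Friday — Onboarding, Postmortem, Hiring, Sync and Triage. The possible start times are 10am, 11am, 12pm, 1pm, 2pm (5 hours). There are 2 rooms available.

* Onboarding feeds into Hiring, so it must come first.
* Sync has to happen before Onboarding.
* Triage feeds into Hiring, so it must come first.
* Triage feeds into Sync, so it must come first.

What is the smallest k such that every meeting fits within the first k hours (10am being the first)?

The precedence chain requires at least 4 distinct hours.
With at most 2 per hour and 5 meetings, at least 3 hours are needed.
4 works (last occupied hour: 1pm): for example Postmortem in 10am, Triage in 10am, Sync in 11am, Hiring in 1pm, Onboarding in 12pm.

4 hours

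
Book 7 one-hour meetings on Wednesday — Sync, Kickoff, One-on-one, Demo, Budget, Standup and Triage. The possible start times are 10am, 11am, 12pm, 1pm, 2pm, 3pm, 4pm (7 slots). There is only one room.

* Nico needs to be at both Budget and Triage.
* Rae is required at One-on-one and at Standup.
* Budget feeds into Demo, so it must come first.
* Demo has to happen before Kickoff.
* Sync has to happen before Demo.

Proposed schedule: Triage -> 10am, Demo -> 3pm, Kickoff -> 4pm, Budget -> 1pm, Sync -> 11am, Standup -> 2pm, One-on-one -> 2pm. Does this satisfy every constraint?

Invalid. Rae is required at One-on-one and at Standup.

There is only one room — violated.
Nico needs to be at both Budget and Triage — holds.
Budget feeds into Demo, so it must come first — holds.
Rae is required at One-on-one and at Standup — violated.
Demo has to happen before Kickoff — holds.
Sync has to happen before Demo — holds.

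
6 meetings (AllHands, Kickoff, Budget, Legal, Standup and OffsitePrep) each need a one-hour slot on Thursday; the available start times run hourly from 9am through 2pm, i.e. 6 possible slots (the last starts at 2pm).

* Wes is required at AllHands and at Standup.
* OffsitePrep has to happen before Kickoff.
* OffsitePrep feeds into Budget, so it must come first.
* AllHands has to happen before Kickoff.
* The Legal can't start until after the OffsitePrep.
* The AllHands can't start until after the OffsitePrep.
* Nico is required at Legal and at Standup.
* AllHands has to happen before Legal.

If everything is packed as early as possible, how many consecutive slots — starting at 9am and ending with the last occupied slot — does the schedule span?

The precedence chain requires at least 3 distinct slots.
3 works (last occupied slot: 11am): for example Kickoff=11am, Budget=10am, OffsitePrep=9am, AllHands=10am, Standup=9am, Legal=11am.

3 slots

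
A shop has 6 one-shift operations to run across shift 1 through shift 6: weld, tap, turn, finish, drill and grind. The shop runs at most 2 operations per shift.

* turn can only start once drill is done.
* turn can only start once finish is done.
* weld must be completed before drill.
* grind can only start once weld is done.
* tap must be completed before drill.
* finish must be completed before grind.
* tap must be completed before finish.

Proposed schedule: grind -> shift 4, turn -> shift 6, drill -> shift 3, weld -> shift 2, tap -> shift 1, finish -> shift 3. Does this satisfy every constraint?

tap must be completed before finish — holds.
weld must be completed before drill — holds.
tap must be completed before drill — holds.
turn can only start once finish is done — holds.
turn can only start once drill is done — holds.
finish must be completed before grind — holds.
The shop runs at most 2 operations per shift — holds.
grind can only start once weld is done — holds.

Yes, all constraints hold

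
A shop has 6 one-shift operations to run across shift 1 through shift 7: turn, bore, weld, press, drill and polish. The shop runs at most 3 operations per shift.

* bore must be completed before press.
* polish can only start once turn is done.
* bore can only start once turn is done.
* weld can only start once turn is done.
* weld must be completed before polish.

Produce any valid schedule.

polish in shift 3, turn in shift 1, bore in shift 2, drill in shift 1, weld in shift 2, press in shift 3

Checking: turn(shift 1) before bore(shift 2); turn(shift 1) before polish(shift 3); weld(shift 2) before polish(shift 3); turn(shift 1) before weld(shift 2); bore(shift 2) before press(shift 3); max 2 per shift (cap 3).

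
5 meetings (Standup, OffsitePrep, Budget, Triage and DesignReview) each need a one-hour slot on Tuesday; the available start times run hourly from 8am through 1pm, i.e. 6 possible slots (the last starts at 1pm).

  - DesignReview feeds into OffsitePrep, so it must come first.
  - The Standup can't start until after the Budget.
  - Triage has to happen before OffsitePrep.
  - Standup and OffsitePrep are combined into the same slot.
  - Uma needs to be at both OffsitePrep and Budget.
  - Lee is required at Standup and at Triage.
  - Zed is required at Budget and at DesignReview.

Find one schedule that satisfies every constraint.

DesignReview=9am, Standup=10am, Triage=8am, OffsitePrep=10am, Budget=8am

Checking: DesignReview(9am) before OffsitePrep(10am); Triage(8am) before OffsitePrep(10am); Budget(8am) before Standup(10am); Standup(10am) != Triage(8am); Budget(8am) != DesignReview(9am); OffsitePrep(10am) != Budget(8am); Standup = OffsitePrep = 10am.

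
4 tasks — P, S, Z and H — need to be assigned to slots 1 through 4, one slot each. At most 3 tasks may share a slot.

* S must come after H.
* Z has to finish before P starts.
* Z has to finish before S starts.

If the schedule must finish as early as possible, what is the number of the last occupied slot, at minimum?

slot 2

The precedence chain requires at least 2 distinct slots.
With at most 3 per slot and 4 tasks, at least 2 slots are needed.
2 works (last occupied slot: 2): for example S in 2; Z in 1; P in 2; H in 1.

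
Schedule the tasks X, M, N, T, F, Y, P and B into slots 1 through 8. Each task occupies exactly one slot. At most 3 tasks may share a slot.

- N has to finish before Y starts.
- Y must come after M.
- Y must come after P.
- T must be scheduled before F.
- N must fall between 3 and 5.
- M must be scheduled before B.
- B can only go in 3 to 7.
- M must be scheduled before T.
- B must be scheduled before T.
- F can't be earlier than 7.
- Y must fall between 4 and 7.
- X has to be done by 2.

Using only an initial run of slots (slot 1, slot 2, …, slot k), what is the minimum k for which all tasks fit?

The precedence chain requires at least 4 distinct slots.
With at most 3 per slot and 8 tasks, at least 3 slots are needed.
F can't be placed before 7, so the schedule must run through at least slot 7.
7 works (last occupied slot: 7): for example F in 7, P in 1, T in 4, Y in 4, X in 1, B in 3, M in 1, N in 3.

7 slots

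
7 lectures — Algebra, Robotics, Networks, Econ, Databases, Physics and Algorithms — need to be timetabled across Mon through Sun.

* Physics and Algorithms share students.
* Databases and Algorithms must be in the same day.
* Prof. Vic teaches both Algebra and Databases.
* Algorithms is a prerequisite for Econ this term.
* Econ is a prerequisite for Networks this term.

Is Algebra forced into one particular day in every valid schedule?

No

Algebra can be Mon (e.g. Algebra=Mon, Econ=Wed, Databases=Tue, Physics=Mon, Algorithms=Tue, Networks=Thu, Robotics=Mon) or Tue (e.g. Physics -> Tue; Robotics -> Mon; Econ -> Tue; Databases -> Mon; Algorithms -> Mon; Algebra -> Tue; Networks -> Wed).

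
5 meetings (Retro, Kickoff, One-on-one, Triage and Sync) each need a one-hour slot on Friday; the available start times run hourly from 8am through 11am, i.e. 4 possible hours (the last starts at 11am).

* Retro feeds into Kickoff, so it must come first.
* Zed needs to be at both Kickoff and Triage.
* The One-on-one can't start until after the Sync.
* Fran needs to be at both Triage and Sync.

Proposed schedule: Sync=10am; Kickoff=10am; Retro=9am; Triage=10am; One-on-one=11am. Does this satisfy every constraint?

No. Zed needs to be at both Kickoff and Triage is not satisfied.

The One-on-one can't start until after the Sync — holds.
Zed needs to be at both Kickoff and Triage — violated.
Fran needs to be at both Triage and Sync — violated.
Retro feeds into Kickoff, so it must come first — holds.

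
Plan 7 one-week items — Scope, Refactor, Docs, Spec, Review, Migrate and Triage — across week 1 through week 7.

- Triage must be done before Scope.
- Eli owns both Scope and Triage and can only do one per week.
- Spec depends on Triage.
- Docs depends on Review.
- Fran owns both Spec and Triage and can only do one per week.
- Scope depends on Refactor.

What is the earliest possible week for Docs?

Precedence pushes Docs to at least week 2.
Docs at week 2 is achievable: Spec in week 2, Review in week 1, Refactor in week 1, Migrate in week 1, Scope in week 2, Triage in week 1, Docs in week 2.

week 2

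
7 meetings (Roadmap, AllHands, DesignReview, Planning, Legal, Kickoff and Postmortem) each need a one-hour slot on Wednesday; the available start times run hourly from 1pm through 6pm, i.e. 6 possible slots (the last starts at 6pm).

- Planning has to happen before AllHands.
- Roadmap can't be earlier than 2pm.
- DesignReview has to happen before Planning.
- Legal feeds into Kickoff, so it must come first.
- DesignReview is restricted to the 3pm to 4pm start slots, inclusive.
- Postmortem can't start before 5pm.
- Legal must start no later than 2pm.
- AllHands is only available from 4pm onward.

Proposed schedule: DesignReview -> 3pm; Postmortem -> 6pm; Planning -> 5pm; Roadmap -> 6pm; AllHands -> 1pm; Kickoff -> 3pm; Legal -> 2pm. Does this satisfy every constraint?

No — it violates: AllHands is only available from 4pm onward

Postmortem can't start before 5pm — holds.
Planning has to happen before AllHands — violated.
Legal must start no later than 2pm — holds.
Legal feeds into Kickoff, so it must come first — holds.
DesignReview is restricted to the 3pm to 4pm start slots, inclusive — holds.
DesignReview has to happen before Planning — holds.
Roadmap can't be earlier than 2pm — holds.
AllHands is only available from 4pm onward — violated.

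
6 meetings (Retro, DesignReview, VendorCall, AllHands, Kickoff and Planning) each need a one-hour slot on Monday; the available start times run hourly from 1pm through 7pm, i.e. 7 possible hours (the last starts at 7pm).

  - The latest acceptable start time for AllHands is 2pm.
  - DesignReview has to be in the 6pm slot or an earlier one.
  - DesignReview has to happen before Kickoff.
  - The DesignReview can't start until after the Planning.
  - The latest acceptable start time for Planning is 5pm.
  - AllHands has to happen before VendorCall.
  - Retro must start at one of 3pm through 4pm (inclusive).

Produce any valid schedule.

Kickoff in 3pm, Retro in 3pm, DesignReview in 2pm, AllHands in 1pm, VendorCall in 2pm, Planning in 1pm

Checking: DesignReview(2pm) before Kickoff(3pm); Planning(1pm) before DesignReview(2pm); AllHands(1pm) before VendorCall(2pm); Planning=1pm in [1pm,5pm]; DesignReview=2pm in [1pm,6pm]; AllHands=1pm in [1pm,2pm]; Retro=3pm in [3pm,4pm].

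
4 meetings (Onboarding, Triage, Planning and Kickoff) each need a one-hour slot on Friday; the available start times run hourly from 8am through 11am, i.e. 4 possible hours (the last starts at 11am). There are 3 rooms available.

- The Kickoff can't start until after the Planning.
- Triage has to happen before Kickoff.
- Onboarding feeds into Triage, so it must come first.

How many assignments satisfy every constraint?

Splitting on Onboarding: it can be 8am (8), 9am (3). Listing each branch's schedules as (Triage, Planning, Kickoff):
Onboarding=8am: (9am,8am,10am) (9am,8am,11am) (9am,9am,10am) (9am,9am,11am) (9am,10am,11am) (10am,8am,11am) (10am,9am,11am) (10am,10am,11am) — 8.
Onboarding=9am: (10am,8am,11am) (10am,9am,11am) (10am,10am,11am) — 3.
Summing: 8 + 3 = 11.

11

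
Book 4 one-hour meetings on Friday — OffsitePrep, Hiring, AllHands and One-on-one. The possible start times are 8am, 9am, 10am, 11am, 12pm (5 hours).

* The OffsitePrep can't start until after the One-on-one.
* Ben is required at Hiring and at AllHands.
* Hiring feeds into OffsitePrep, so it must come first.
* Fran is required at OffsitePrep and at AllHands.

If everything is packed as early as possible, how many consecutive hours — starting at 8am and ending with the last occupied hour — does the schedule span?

The precedence chain requires at least 2 distinct hours.
Could 2 hours be enough, i.e. nothing placed later than 9am? No: OffsitePrep must come after One-on-one (at 8am or later) → {9am}; Hiring must come before OffsitePrep (at 9am or earlier) → {8am}; AllHands can't share with OffsitePrep (9am) → {8am}; AllHands can't share with Hiring (8am) → nothing is left.
So 2 hours is not enough.
3 works (last occupied hour: 10am): for example OffsitePrep in 9am; Hiring in 8am; One-on-one in 8am; AllHands in 10am.

3 hours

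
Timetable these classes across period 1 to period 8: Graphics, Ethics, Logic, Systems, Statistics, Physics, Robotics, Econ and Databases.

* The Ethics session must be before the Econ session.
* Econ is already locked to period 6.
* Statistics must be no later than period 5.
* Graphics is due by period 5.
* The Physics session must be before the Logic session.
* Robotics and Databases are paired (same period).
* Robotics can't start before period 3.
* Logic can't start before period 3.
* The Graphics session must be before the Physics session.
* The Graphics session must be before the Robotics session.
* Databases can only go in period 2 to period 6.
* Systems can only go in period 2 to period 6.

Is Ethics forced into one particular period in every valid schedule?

Ethics can be period 1 (e.g. Physics in period 2, Econ in period 6, Ethics in period 1, Robotics in period 3, Databases in period 3, Logic in period 3, Graphics in period 1, Systems in period 2, Statistics in period 1) or period 2 (e.g. Econ=period 6, Statistics=period 1, Logic=period 3, Robotics=period 3, Graphics=period 1, Systems=period 2, Databases=period 3, Physics=period 2, Ethics=period 2).

No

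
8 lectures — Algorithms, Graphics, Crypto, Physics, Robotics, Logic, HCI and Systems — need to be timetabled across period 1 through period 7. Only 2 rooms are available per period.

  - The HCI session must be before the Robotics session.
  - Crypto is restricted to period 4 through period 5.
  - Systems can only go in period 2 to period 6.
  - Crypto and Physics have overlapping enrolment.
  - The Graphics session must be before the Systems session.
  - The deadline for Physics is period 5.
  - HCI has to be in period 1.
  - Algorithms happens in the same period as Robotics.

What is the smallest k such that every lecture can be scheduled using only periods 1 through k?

4

The precedence chain requires at least 2 distinct periods.
With at most 2 per period and 8 lectures, at least 4 periods are needed.
Crypto can't be placed before period 4, so the schedule must run through at least period 4.
4 works (last occupied period: period 4): for example Algorithms -> period 3; Systems -> period 2; Logic -> period 4; Graphics -> period 1; Crypto -> period 4; Robotics -> period 3; Physics -> period 2; HCI -> period 1.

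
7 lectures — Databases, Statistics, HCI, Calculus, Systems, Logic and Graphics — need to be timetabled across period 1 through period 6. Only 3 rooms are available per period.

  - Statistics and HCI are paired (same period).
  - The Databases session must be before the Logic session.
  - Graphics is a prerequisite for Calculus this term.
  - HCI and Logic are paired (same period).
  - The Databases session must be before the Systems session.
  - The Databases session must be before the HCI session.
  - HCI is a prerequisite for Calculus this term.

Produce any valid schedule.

Graphics=period 1; Statistics=period 2; Systems=period 3; HCI=period 2; Logic=period 2; Calculus=period 3; Databases=period 1

Checking: Databases(period 1) before Logic(period 2); Databases(period 1) before HCI(period 2); Graphics(period 1) before Calculus(period 3); HCI(period 2) before Calculus(period 3); Databases(period 1) before Systems(period 3); Statistics = HCI = period 2; HCI = Logic = period 2; max 3 per period (cap 3).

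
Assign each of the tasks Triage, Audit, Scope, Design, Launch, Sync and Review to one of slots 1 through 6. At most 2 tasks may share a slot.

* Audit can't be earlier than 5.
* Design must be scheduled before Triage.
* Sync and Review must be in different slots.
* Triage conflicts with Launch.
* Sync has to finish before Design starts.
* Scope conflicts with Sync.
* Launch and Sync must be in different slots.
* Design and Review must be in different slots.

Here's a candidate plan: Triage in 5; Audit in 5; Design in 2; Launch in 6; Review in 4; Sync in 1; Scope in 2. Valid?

Design must be scheduled before Triage — holds.
Scope conflicts with Sync — holds.
Sync has to finish before Design starts — holds.
Audit can't be earlier than 5 — holds.
At most 2 tasks may share a slot — holds.
Sync and Review must be in different slots — holds.
Design and Review must be in different slots — holds.
Launch and Sync must be in different slots — holds.
Triage conflicts with Launch — holds.

Valid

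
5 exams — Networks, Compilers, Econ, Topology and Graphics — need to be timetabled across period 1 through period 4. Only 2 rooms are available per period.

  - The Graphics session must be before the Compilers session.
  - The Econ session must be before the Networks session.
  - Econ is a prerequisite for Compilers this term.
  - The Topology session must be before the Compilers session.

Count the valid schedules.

Splitting on Networks: it can be period 2 (9), period 3 (20), period 4 (30). Listing each branch's schedules as (Compilers, Econ, Topology, Graphics) by period number:
Networks=period 2: (3,1,1,2) (3,1,2,1) (4,1,1,2) (4,1,1,3) (4,1,2,1) (4,1,2,3) (4,1,3,1) (4,1,3,2) (4,1,3,3) — 9.
Networks=period 3: (3,1,1,2) (3,1,2,1) (3,1,2,2) (3,2,1,1) (3,2,1,2) (3,2,2,1) (4,1,1,2) (4,1,1,3) (4,1,2,1) (4,1,2,2) (4,1,2,3) (4,1,3,1) (4,1,3,2) (4,2,1,1) (4,2,1,2) (4,2,1,3) (4,2,2,1) (4,2,2,3) (4,2,3,1) (4,2,3,2) — 20.
Networks=period 4: (3,1,1,2) (3,1,2,1) (3,1,2,2) (3,2,1,1) (3,2,1,2) (3,2,2,1) (4,1,1,2) (4,1,1,3) (4,1,2,1) (4,1,2,2) (4,1,2,3) (4,1,3,1) (4,1,3,2) (4,1,3,3) (4,2,1,1) (4,2,1,2) (4,2,1,3) (4,2,2,1) (4,2,2,3) (4,2,3,1) (4,2,3,2) (4,2,3,3) (4,3,1,1) (4,3,1,2) (4,3,1,3) (4,3,2,1) (4,3,2,2) (4,3,2,3) (4,3,3,1) (4,3,3,2) — 30.
Summing: 9 + 20 + 30 = 59.

59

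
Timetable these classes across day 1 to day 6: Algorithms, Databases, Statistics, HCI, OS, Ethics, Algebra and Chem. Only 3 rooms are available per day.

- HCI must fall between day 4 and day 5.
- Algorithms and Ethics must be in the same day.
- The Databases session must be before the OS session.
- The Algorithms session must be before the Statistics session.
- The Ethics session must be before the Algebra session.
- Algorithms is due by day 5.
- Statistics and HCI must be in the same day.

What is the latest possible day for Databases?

day 5

Downstream work caps Databases at day 5.
Databases at day 5 is achievable: Algorithms in day 1; Ethics in day 1; HCI in day 4; Algebra in day 2; Statistics in day 4; Databases in day 5; OS in day 6; Chem in day 1.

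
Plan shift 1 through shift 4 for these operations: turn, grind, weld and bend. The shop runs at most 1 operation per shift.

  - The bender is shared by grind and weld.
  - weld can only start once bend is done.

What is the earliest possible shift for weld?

shift 2

Precedence pushes weld to at least shift 2.
weld at shift 2 is achievable: turn in shift 3; grind in shift 4; bend in shift 1; weld in shift 2.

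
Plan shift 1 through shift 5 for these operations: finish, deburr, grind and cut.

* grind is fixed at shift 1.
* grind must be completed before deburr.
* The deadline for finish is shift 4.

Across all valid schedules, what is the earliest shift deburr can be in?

Precedence pushes deburr to at least shift 2.
deburr at shift 2 is achievable: finish in shift 1, deburr in shift 2, grind in shift 1, cut in shift 1.

shift 2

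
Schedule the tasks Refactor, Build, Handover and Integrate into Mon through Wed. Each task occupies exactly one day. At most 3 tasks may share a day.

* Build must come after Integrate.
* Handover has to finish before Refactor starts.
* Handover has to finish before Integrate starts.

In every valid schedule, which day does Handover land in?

Downstream work caps Handover at Mon.
So Handover is pinned to Mon.

Mon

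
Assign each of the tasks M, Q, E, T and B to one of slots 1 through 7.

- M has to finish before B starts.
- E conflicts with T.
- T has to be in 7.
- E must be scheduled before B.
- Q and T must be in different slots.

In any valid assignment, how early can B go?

2

Precedence pushes B to at least 2.
B at 2 is achievable: T=7, B=2, Q=1, M=1, E=1.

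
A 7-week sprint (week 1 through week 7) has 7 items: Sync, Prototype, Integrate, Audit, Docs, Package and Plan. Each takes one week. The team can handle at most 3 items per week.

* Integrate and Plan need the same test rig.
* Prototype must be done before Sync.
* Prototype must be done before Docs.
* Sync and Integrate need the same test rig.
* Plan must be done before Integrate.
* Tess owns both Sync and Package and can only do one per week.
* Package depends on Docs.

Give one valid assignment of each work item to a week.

Plan=week 1, Docs=week 2, Package=week 3, Prototype=week 1, Sync=week 2, Audit=week 1, Integrate=week 3

Checking: Plan(week 1) before Integrate(week 3); Docs(week 2) before Package(week 3); Prototype(week 1) before Docs(week 2); Prototype(week 1) before Sync(week 2); Integrate(week 3) != Plan(week 1); Sync(week 2) != Package(week 3); Sync(week 2) != Integrate(week 3); max 3 per week (cap 3).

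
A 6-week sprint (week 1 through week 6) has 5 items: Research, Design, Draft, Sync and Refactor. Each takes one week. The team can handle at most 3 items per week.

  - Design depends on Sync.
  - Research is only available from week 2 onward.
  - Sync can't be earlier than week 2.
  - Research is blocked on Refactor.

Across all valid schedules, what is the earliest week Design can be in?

Precedence pushes Design to at least week 3.
Design at week 3 is achievable: Sync in week 2; Research in week 2; Refactor in week 1; Design in week 3; Draft in week 1.

week 3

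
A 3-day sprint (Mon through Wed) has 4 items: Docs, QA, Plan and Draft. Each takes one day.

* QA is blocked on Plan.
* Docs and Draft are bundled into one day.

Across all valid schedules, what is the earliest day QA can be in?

Tue

Precedence pushes QA to at least Tue.
QA at Tue is achievable: Docs in Mon, Draft in Mon, QA in Tue, Plan in Mon.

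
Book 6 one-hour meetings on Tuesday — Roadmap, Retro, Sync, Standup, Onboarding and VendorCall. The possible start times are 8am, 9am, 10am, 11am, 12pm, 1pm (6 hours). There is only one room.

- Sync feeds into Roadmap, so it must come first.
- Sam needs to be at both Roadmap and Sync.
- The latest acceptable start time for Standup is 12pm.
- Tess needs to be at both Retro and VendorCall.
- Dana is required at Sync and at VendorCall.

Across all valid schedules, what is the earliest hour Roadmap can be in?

Precedence pushes Roadmap to at least 9am.
Roadmap at 9am is achievable: Standup -> 10am, Retro -> 11am, VendorCall -> 1pm, Sync -> 8am, Roadmap -> 9am, Onboarding -> 12pm.

9am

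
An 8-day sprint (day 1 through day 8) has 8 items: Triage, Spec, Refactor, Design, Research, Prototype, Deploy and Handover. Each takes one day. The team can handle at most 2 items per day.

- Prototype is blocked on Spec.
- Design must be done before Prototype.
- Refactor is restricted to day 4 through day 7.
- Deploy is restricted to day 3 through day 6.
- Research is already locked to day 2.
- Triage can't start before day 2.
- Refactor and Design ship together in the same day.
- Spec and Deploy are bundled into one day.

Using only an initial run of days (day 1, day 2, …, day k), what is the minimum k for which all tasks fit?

5 days

The precedence chain requires at least 2 distinct days.
With at most 2 per day and 8 tasks, at least 4 days are needed.
Propagating the time windows through the other constraints, Prototype can't land before day 5, so the schedule must run through at least day 5.
5 works (last occupied day: day 5): for example Refactor=day 4; Handover=day 1; Deploy=day 3; Spec=day 3; Triage=day 2; Research=day 2; Prototype=day 5; Design=day 4.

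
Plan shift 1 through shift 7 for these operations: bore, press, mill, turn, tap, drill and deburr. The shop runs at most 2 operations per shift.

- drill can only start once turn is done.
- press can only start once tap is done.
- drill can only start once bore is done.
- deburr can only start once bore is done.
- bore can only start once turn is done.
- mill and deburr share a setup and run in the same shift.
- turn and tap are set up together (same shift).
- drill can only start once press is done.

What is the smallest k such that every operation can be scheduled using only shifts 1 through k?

The precedence chain requires at least 3 distinct shifts.
With at most 2 per shift and 7 operations, at least 4 shifts are needed.
4 works (last occupied shift: shift 4): for example bore -> shift 2; tap -> shift 1; deburr -> shift 4; drill -> shift 3; turn -> shift 1; mill -> shift 4; press -> shift 2.

4 shifts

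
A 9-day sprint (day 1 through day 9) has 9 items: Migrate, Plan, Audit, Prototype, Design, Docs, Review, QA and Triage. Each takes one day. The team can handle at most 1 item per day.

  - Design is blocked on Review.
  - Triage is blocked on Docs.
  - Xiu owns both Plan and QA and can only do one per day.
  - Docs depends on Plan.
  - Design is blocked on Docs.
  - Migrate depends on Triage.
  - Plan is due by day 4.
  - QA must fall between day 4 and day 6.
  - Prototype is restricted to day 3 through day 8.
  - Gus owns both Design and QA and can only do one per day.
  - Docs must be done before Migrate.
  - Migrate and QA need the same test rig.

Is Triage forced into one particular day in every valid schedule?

No

Triage can be day 3 (e.g. QA=day 4, Migrate=day 6, Review=day 7, Audit=day 9, Docs=day 2, Prototype=day 5, Plan=day 1, Triage=day 3, Design=day 8) or day 4 (e.g. Triage=day 4, Plan=day 1, Prototype=day 3, Audit=day 9, Migrate=day 6, Docs=day 2, Review=day 7, Design=day 8, QA=day 5).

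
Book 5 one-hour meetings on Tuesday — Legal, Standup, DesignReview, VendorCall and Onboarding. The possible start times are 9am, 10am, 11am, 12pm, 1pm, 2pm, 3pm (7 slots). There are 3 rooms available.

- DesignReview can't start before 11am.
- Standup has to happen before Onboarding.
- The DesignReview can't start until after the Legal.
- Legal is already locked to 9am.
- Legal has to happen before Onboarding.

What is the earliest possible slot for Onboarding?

Precedence pushes Onboarding to at least 10am.
Onboarding at 10am is achievable: Legal=9am, Standup=9am, Onboarding=10am, VendorCall=9am, DesignReview=11am.

10am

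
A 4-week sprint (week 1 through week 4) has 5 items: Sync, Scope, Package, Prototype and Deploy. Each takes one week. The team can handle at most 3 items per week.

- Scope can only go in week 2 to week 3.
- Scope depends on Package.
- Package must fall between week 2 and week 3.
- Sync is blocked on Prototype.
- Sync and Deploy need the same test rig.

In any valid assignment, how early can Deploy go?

week 1

Deploy at week 1 is achievable: Package in week 2, Sync in week 2, Deploy in week 1, Scope in week 3, Prototype in week 1.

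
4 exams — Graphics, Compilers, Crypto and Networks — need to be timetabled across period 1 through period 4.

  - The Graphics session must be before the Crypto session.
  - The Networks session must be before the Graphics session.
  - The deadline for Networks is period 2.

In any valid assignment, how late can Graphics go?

Precedence pushes Graphics to at least period 2; downstream work caps Graphics at period 3.
Graphics at period 3 is achievable: Crypto=period 4, Compilers=period 1, Networks=period 1, Graphics=period 3.

period 3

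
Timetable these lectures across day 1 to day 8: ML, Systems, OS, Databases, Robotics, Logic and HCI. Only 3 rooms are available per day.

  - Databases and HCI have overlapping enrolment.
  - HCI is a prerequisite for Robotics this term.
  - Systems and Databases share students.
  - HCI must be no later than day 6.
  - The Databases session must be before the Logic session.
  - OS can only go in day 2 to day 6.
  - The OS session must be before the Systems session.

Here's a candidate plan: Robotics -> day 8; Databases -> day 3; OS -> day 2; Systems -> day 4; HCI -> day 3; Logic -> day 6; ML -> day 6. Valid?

Systems and Databases share students — holds.
Only 3 rooms are available per day — holds.
The OS session must be before the Systems session — holds.
HCI must be no later than day 6 — holds.
OS can only go in day 2 to day 6 — holds.
Databases and HCI have overlapping enrolment — violated.
HCI is a prerequisite for Robotics this term — holds.
The Databases session must be before the Logic session — holds.

No — it violates: Databases and HCI have overlapping enrolment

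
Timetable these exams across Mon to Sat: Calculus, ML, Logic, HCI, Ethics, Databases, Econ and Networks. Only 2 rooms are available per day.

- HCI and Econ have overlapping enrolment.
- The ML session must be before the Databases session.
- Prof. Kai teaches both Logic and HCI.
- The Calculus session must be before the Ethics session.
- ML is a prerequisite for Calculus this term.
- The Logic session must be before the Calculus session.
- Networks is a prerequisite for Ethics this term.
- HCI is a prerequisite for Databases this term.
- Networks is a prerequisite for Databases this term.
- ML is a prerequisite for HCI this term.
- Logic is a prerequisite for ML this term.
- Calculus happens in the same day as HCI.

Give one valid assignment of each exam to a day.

Networks in Mon, Econ in Tue, Databases in Thu, HCI in Wed, Calculus in Wed, ML in Tue, Logic in Mon, Ethics in Thu

Checking: ML(Tue) before Databases(Thu); Logic(Mon) before Calculus(Wed); Networks(Mon) before Databases(Thu); Logic(Mon) before ML(Tue); ML(Tue) before Calculus(Wed); ML(Tue) before HCI(Wed); HCI(Wed) before Databases(Thu); Calculus(Wed) before Ethics(Thu); Networks(Mon) before Ethics(Thu); HCI(Wed) != Econ(Tue); Logic(Mon) != HCI(Wed); Calculus = HCI = Wed; max 2 per day (cap 2).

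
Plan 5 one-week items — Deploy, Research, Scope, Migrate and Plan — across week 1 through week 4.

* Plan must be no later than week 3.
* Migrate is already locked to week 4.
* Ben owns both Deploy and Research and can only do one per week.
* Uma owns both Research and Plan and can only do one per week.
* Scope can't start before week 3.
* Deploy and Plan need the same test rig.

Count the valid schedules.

36

Splitting on Deploy: it can be week 1 (8), week 2 (8), week 3 (8), week 4 (12). Listing each branch's schedules as (Research, Scope, Migrate, Plan) by week number:
Deploy=week 1: (2,3,4,3) (2,4,4,3) (3,3,4,2) (3,4,4,2) (4,3,4,2) (4,3,4,3) (4,4,4,2) (4,4,4,3) — 8.
Deploy=week 2: (1,3,4,3) (1,4,4,3) (3,3,4,1) (3,4,4,1) (4,3,4,1) (4,3,4,3) (4,4,4,1) (4,4,4,3) — 8.
Deploy=week 3: (1,3,4,2) (1,4,4,2) (2,3,4,1) (2,4,4,1) (4,3,4,1) (4,3,4,2) (4,4,4,1) (4,4,4,2) — 8.
Deploy=week 4: (1,3,4,2) (1,3,4,3) (1,4,4,2) (1,4,4,3) (2,3,4,1) (2,3,4,3) (2,4,4,1) (2,4,4,3) (3,3,4,1) (3,3,4,2) (3,4,4,1) (3,4,4,2) — 12.
Summing: 8 + 8 + 8 + 12 = 36.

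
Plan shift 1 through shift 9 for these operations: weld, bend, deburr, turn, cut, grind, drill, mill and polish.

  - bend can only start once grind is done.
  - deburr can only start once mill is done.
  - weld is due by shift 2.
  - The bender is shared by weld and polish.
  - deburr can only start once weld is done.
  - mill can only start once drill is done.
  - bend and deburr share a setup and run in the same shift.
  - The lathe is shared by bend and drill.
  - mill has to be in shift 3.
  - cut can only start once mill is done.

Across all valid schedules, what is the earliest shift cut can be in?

shift 4

Precedence pushes cut to at least shift 4.
cut at shift 4 is achievable: weld in shift 1, bend in shift 4, drill in shift 1, cut in shift 4, turn in shift 1, polish in shift 2, deburr in shift 4, grind in shift 1, mill in shift 3.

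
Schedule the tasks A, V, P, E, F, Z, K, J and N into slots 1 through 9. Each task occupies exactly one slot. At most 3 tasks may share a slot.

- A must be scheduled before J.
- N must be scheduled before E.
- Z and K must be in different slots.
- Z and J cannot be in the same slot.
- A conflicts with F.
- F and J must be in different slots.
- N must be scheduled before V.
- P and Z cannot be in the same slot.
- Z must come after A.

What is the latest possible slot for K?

9

K at 9 is achievable: F in 4; K in 9; J in 3; E in 2; V in 2; P in 1; N in 1; Z in 2; A in 1.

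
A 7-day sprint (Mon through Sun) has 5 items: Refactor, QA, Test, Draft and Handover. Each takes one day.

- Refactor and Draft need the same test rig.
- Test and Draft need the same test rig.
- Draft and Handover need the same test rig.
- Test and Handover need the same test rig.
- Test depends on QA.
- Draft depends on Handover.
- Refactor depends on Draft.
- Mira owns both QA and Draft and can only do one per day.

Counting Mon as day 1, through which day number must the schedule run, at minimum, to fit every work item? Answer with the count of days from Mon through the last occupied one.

3

The precedence chain requires at least 3 distinct days.
3 works (last occupied day: Wed): for example Test=Wed, Refactor=Wed, Draft=Tue, Handover=Mon, QA=Mon.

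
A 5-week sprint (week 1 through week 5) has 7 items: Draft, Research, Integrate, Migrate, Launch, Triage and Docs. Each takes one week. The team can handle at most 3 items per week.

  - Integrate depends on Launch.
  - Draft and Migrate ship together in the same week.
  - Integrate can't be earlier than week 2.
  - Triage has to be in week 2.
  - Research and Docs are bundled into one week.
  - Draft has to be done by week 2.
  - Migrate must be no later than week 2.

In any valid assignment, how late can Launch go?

week 4

Downstream work caps Launch at week 4.
Launch at week 4 is achievable: Docs in week 2; Migrate in week 1; Integrate in week 5; Research in week 2; Draft in week 1; Triage in week 2; Launch in week 4.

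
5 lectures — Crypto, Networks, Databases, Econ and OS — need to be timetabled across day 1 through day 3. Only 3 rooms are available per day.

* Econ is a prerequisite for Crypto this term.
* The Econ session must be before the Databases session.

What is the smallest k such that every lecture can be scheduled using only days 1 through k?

2

The precedence chain requires at least 2 distinct days.
With at most 3 per day and 5 lectures, at least 2 days are needed.
2 works (last occupied day: day 2): for example Databases in day 2, OS in day 1, Econ in day 1, Networks in day 1, Crypto in day 2.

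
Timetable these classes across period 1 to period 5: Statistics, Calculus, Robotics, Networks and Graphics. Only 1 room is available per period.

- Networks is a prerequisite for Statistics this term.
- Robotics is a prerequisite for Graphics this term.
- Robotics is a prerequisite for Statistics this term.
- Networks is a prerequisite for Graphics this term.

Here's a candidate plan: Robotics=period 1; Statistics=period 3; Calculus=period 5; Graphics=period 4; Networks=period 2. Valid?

Only 1 room is available per period — holds.
Networks is a prerequisite for Statistics this term — holds.
Robotics is a prerequisite for Statistics this term — holds.
Networks is a prerequisite for Graphics this term — holds.
Robotics is a prerequisite for Graphics this term — holds.

Yes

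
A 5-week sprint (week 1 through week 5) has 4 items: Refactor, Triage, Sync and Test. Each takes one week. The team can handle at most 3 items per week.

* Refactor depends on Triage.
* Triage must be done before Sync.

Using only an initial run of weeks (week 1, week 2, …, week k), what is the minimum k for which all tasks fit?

The precedence chain requires at least 2 distinct weeks.
With at most 3 per week and 4 tasks, at least 2 weeks are needed.
2 works (last occupied week: week 2): for example Refactor=week 2; Sync=week 2; Test=week 1; Triage=week 1.

2 weeks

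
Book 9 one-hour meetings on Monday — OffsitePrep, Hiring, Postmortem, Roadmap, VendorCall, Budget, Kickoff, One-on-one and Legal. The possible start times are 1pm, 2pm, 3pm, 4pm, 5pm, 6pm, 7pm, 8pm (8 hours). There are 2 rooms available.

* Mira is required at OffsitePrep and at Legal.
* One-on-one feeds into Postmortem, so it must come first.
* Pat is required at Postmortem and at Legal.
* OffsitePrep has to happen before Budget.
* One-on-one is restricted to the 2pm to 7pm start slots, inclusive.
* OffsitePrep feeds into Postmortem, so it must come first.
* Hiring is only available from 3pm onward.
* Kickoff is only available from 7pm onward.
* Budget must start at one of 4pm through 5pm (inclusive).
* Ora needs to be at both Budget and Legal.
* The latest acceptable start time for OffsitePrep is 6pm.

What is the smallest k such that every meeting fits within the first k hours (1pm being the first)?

7 hours

The precedence chain requires at least 2 distinct hours.
With at most 2 per hour and 9 meetings, at least 5 hours are needed.
Kickoff can't be placed before 7pm — that is hour 7 counting from 1pm — so the schedule must run through at least 7 hours.
7 works (last occupied hour: 7pm): for example Roadmap -> 1pm, Postmortem -> 3pm, VendorCall -> 2pm, Hiring -> 3pm, Budget -> 4pm, One-on-one -> 2pm, Kickoff -> 7pm, Legal -> 5pm, OffsitePrep -> 1pm.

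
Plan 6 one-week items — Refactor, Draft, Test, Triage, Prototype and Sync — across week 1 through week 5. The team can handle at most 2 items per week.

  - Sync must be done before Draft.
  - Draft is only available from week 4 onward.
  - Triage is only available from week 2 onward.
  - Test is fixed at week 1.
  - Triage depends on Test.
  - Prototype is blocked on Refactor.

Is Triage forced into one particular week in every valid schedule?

No

Triage can be week 2 (e.g. Prototype=week 2; Refactor=week 1; Test=week 1; Triage=week 2; Sync=week 3; Draft=week 4) or week 3 (e.g. Refactor in week 1; Sync in week 2; Draft in week 4; Triage in week 3; Prototype in week 2; Test in week 1).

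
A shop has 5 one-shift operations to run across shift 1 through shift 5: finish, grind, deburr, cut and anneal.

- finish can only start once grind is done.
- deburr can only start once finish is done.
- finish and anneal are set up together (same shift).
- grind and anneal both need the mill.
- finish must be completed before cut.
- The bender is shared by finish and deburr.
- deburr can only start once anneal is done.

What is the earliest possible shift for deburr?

shift 3

Precedence pushes deburr to at least shift 3.
deburr at shift 3 is achievable: anneal -> shift 2, cut -> shift 3, finish -> shift 2, grind -> shift 1, deburr -> shift 3.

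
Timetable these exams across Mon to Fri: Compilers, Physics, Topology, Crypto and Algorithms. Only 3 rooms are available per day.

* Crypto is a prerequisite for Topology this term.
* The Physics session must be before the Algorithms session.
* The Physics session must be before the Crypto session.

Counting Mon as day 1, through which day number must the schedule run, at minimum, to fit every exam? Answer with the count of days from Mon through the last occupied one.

3

The precedence chain requires at least 3 distinct days.
With at most 3 per day and 5 exams, at least 2 days are needed.
3 works (last occupied day: Wed): for example Compilers in Mon; Algorithms in Tue; Topology in Wed; Crypto in Tue; Physics in Mon.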